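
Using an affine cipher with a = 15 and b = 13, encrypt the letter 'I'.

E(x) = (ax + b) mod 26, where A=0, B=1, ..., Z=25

Step 1: Convert 'I' to number: x = 8.
Step 2: E(8) = (15 * 8 + 13) mod 26 = 133 mod 26 = 3.
Step 3: Convert 3 back to letter: D.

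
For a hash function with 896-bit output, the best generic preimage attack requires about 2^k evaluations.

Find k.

Step 1: The hash has a 896-bit output.
Step 2: Preimage resistance means: given a digest h(x), it should be infeasible to find any input that hashes to it.
With a 896-bit output there are 2^896 possible digests, so a generic brute-force preimage search costs about 2^896 evaluations.
Step 3: Security level = 896 bits.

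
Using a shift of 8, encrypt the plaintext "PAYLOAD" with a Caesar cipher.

Step 1: For each letter, shift forward by 8 positions (mod 26).
  P (position 15) -> position (15+8) mod 26 = 23 -> X
  A (position 0) -> position (0+8) mod 26 = 8 -> I
  Y (position 24) -> position (24+8) mod 26 = 6 -> G
  L (position 11) -> position (11+8) mod 26 = 19 -> T
  O (position 14) -> position (14+8) mod 26 = 22 -> W
  A (position 0) -> position (0+8) mod 26 = 8 -> I
  D (position 3) -> position (3+8) mod 26 = 11 -> L
Result: XIGTWIL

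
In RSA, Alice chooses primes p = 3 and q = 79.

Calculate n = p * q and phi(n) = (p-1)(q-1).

Step 1: n = p * q = 3 * 79 = 237.
Step 2: phi(n) = (p-1)(q-1) = 2 * 78 = 156.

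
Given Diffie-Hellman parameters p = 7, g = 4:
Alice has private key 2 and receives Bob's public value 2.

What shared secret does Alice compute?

Step 1: s = B^a mod p = 2^2 mod 7.
  2^1 mod 7 = 2
  2^2 mod 7 = (2 * 2) mod 7 = 4
Result: shared secret = 4.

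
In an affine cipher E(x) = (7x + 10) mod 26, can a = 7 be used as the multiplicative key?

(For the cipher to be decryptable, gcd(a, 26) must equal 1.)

Step 1: Compute gcd(7, 26).
Step 2: gcd(7, 26) = 1.
Since gcd = 1, 7 is coprime with 26, so it is a valid key.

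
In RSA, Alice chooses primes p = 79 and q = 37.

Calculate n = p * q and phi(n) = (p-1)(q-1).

Step 1: n = p * q = 79 * 37 = 2923.
Step 2: phi(n) = (p-1)(q-1) = 78 * 36 = 2808.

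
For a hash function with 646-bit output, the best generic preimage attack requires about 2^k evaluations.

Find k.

Step 1: The hash has a 646-bit output.
Step 2: Preimage resistance means: given a digest h(x), it should be infeasible to find any input that hashes to it.
With a 646-bit output there are 2^646 possible digests, so a generic brute-force preimage search costs about 2^646 evaluations.
Step 3: Security level = 646 bits.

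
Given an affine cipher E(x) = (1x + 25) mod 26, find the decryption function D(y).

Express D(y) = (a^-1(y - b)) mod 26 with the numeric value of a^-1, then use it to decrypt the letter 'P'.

Step 1: Find a^-1, the modular inverse of 1 mod 26.
Step 2: We need 1 * a^-1 = 1 (mod 26).
Step 3: 1 * 1 = 1 = 0 * 26 + 1, so a^-1 = 1.
Step 4: D(y) = 1(y - 25) mod 26.
Step 5: Apply to 'P' (y = 15): D(15) = 1 * (15 - 25) mod 26 = 1 * -10 mod 26 = 16 -> 'Q'.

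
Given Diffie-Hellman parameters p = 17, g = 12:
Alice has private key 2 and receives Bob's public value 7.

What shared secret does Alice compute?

Step 1: s = B^a mod p = 7^2 mod 17.
  7^1 mod 17 = 7
  7^2 mod 17 = (7 * 7) mod 17 = 15
Result: shared secret = 15.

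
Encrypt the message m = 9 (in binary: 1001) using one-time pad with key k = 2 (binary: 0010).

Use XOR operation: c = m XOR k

Step 1: Write out the XOR operation bit by bit:
  Message: 1001
  Key:     0010
  XOR:     1011
Step 2: Convert to decimal: 1011 = 11.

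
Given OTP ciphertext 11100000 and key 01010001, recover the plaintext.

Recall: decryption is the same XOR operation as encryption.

Step 1: XOR ciphertext with key:
  Ciphertext: 11100000
  Key:        01010001
  XOR:        10110001
Step 2: Plaintext = 10110001 = 177 in decimal.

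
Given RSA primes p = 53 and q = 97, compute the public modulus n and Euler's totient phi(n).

Step 1: n = p * q = 53 * 97 = 5141.
Step 2: phi(n) = (p-1)(q-1) = 52 * 96 = 4992.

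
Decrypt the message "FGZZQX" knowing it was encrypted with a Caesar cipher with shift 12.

Step 1: Reverse the shift by subtracting 12 from each letter position.
  F (position 5) -> position (5-12) mod 26 = 19 -> T
  G (position 6) -> position (6-12) mod 26 = 20 -> U
  Z (position 25) -> position (25-12) mod 26 = 13 -> N
  Z (position 25) -> position (25-12) mod 26 = 13 -> N
  Q (position 16) -> position (16-12) mod 26 = 4 -> E
  X (position 23) -> position (23-12) mod 26 = 11 -> L
Decrypted message: TUNNEL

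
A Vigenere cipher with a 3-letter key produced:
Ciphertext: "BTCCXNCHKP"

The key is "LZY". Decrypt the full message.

Step 1: Key 'LZY' has length 3. Extended key: LZYLZYLZYL
Step 2: Decrypt each position:
  B(1) - L(11) = 16 = Q
  T(19) - Z(25) = 20 = U
  C(2) - Y(24) = 4 = E
  C(2) - L(11) = 17 = R
  X(23) - Z(25) = 24 = Y
  N(13) - Y(24) = 15 = P
  C(2) - L(11) = 17 = R
  H(7) - Z(25) = 8 = I
  K(10) - Y(24) = 12 = M
  P(15) - L(11) = 4 = E
Plaintext: QUERYPRIME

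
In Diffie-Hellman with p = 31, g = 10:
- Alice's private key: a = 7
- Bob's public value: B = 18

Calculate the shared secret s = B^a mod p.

Step 1: s = B^a mod p = 18^7 mod 31.
  18^1 mod 31 = 18
  18^2 mod 31 = (18 * 18) mod 31 = 14
  18^3 mod 31 = (14 * 18) mod 31 = 4
  18^4 mod 31 = (4 * 18) mod 31 = 10
  18^5 mod 31 = (10 * 18) mod 31 = 25
  18^6 mod 31 = (25 * 18) mod 31 = 16
  18^7 mod 31 = (16 * 18) mod 31 = 9
Result: shared secret = 9.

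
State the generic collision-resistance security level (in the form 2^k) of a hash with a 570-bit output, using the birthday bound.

Step 1: The birthday paradox gives collision probability ~50% after sqrt(2^n) = 2^(n/2) hashes.
Step 2: For 570-bit output: 2^(570/2) = 2^285.
Step 3: Approximately 2^285 hash computations needed.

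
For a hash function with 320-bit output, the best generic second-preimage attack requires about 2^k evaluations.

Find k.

Step 1: The hash has a 320-bit output.
Step 2: Second-preimage resistance means: given a specific input x, it should be infeasible to find a different y with h(y) = h(x).
With a 320-bit output, a generic search for a second preimage costs about 2^320 evaluations (each trial matches the fixed target with probability 2^-320).
Step 3: Security level = 320 bits.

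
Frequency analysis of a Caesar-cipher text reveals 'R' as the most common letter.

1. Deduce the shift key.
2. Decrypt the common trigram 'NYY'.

Step 1: In English, 'E' is the most frequent letter (12.7%).
Step 2: The most frequent ciphertext letter is 'R' (position 17).
Step 3: Shift = (17 - 4) mod 26 = 13.
Step 4: Decrypt 'NYY' by shifting back 13:
  N -> A
  Y -> L
  Y -> L
Step 5: 'NYY' decrypts to 'ALL'.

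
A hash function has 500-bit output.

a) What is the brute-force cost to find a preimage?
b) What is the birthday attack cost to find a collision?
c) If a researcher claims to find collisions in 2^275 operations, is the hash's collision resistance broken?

Step 1: Preimage resistance requires brute-force of 2^500 operations.
Step 2: Collision resistance (birthday bound) = 2^(500/2) = 2^250.
Step 3: The claimed attack costs 2^275 operations.
Step 4: Since 2^275 >= 2^250, the claimed attack is no faster than the generic birthday attack, so this does not break collision resistance.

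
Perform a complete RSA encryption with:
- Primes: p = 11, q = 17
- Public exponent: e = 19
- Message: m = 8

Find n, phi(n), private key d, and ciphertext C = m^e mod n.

Step 1: n = 11 * 17 = 187.
Step 2: phi(n) = (11-1)(17-1) = 10 * 16 = 160.
Step 3: Find d = 19^(-1) mod 160 = 59.
  Verify: 19 * 59 = 1121 = 1 (mod 160).
Step 4: C = 8^19 mod 187 = 172.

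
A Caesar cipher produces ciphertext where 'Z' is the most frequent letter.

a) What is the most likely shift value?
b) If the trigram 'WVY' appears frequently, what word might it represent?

Step 1: In English, 'E' is the most frequent letter (12.7%).
Step 2: The most frequent ciphertext letter is 'Z' (position 25).
Step 3: Shift = (25 - 4) mod 26 = 21.
Step 4: Decrypt 'WVY' by shifting back 21:
  W -> B
  V -> A
  Y -> D
Step 5: 'WVY' decrypts to 'BAD'.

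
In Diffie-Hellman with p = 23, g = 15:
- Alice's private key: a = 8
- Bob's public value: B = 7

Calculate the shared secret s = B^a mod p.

Step 1: s = B^a mod p = 7^8 mod 23.
  7^1 mod 23 = 7
  7^2 mod 23 = (7 * 7) mod 23 = 3
  7^3 mod 23 = (3 * 7) mod 23 = 21
  7^4 mod 23 = (21 * 7) mod 23 = 9
  7^5 mod 23 = (9 * 7) mod 23 = 17
  7^6 mod 23 = (17 * 7) mod 23 = 4
  7^7 mod 23 = (4 * 7) mod 23 = 5
  7^8 mod 23 = (5 * 7) mod 23 = 12
Result: shared secret = 12.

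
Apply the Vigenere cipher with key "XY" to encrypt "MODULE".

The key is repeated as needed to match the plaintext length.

Step 1: Repeat key to match plaintext length:
  Plaintext: MODULE
  Key:       XYXYXY
Step 2: Encrypt each letter:
  M(12) + X(23) = (12+23) mod 26 = 9 = J
  O(14) + Y(24) = (14+24) mod 26 = 12 = M
  D(3) + X(23) = (3+23) mod 26 = 0 = A
  U(20) + Y(24) = (20+24) mod 26 = 18 = S
  L(11) + X(23) = (11+23) mod 26 = 8 = I
  E(4) + Y(24) = (4+24) mod 26 = 2 = C
Ciphertext: JMASIC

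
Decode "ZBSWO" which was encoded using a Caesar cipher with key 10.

Step 1: Reverse the shift by subtracting 10 from each letter position.
  Z (position 25) -> position (25-10) mod 26 = 15 -> P
  B (position 1) -> position (1-10) mod 26 = 17 -> R
  S (position 18) -> position (18-10) mod 26 = 8 -> I
  W (position 22) -> position (22-10) mod 26 = 12 -> M
  O (position 14) -> position (14-10) mod 26 = 4 -> E
Decrypted message: PRIME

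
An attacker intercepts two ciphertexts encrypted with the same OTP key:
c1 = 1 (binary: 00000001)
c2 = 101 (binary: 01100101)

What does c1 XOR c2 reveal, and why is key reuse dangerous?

Step 1: c1 XOR c2 = (m1 XOR k) XOR (m2 XOR k).
Step 2: By XOR associativity/commutativity: = m1 XOR m2 XOR k XOR k = m1 XOR m2.
Step 3: 00000001 XOR 01100101 = 01100100 = 100.
Step 4: The key cancels out! An attacker learns m1 XOR m2 = 100, revealing the relationship between plaintexts.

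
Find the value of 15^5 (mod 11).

Step 1: Compute 15^5 mod 11 step by step, reducing modulo 11 at each step.
  15^1 mod 11 = 4
  15^2 mod 11 = (4 * 15) mod 11 = 5
  15^3 mod 11 = (5 * 15) mod 11 = 9
  15^4 mod 11 = (9 * 15) mod 11 = 3
  15^5 mod 11 = (3 * 15) mod 11 = 1
Step 2: Result = 1.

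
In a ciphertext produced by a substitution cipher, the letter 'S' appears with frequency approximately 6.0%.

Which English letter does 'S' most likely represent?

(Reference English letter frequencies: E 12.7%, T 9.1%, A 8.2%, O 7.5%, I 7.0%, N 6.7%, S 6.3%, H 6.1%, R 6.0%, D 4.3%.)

Step 1: The observed frequency is 6.0%.
Step 2: Compare with English frequencies:
  E: 12.7% (difference: 6.7%)
  T: 9.1% (difference: 3.1%)
  A: 8.2% (difference: 2.2%)
  O: 7.5% (difference: 1.5%)
  I: 7.0% (difference: 1.0%)
  N: 6.7% (difference: 0.7%)
  S: 6.3% (difference: 0.3%)
  H: 6.1% (difference: 0.1%)
  R: 6.0% (difference: 0.0%) <-- closest
  D: 4.3% (difference: 1.7%)
Step 3: 'S' most likely represents 'R' (frequency 6.0%).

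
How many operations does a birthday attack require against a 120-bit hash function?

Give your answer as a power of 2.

Step 1: The birthday paradox gives collision probability ~50% after sqrt(2^n) = 2^(n/2) hashes.
Step 2: For 120-bit output: 2^(120/2) = 2^60.
Step 3: Approximately 2^60 hash computations needed.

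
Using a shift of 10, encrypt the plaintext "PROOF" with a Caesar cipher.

Step 1: For each letter, shift forward by 10 positions (mod 26).
  P (position 15) -> position (15+10) mod 26 = 25 -> Z
  R (position 17) -> position (17+10) mod 26 = 1 -> B
  O (position 14) -> position (14+10) mod 26 = 24 -> Y
  O (position 14) -> position (14+10) mod 26 = 24 -> Y
  F (position 5) -> position (5+10) mod 26 = 15 -> P
Result: ZBYYP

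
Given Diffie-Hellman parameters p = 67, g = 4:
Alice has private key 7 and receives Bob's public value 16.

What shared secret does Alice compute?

Step 1: s = B^a mod p = 16^7 mod 67.
  16^1 mod 67 = 16
  16^2 mod 67 = (16 * 16) mod 67 = 55
  16^3 mod 67 = (55 * 16) mod 67 = 9
  16^4 mod 67 = (9 * 16) mod 67 = 10
  16^5 mod 67 = (10 * 16) mod 67 = 26
  16^6 mod 67 = (26 * 16) mod 67 = 14
  16^7 mod 67 = (14 * 16) mod 67 = 23
Result: shared secret = 23.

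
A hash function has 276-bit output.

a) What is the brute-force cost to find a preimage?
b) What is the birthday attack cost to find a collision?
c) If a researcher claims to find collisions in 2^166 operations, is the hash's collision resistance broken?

Step 1: Preimage resistance requires brute-force of 2^276 operations.
Step 2: Collision resistance (birthday bound) = 2^(276/2) = 2^138.
Step 3: The claimed attack costs 2^166 operations.
Step 4: Since 2^166 >= 2^138, the claimed attack is no faster than the generic birthday attack, so this does not break collision resistance.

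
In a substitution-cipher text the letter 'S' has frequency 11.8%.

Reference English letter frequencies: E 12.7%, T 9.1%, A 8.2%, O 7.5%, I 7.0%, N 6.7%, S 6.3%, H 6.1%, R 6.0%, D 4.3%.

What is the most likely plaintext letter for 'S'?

Step 1: The observed frequency is 11.8%.
Step 2: Compare with English frequencies:
  E: 12.7% (difference: 0.9%) <-- closest
  T: 9.1% (difference: 2.7%)
  A: 8.2% (difference: 3.6%)
  O: 7.5% (difference: 4.3%)
  I: 7.0% (difference: 4.8%)
  N: 6.7% (difference: 5.1%)
  S: 6.3% (difference: 5.5%)
  H: 6.1% (difference: 5.7%)
  R: 6.0% (difference: 5.8%)
  D: 4.3% (difference: 7.5%)
Step 3: 'S' most likely represents 'E' (frequency 12.7%).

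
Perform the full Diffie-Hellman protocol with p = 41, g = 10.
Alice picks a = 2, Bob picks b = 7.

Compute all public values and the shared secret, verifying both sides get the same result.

Step 1: A = g^a mod p = 10^2 mod 41 = 18.
Step 2: B = g^b mod p = 10^7 mod 41 = 18.
Step 3: Alice computes s = B^a mod p = 18^2 mod 41 = 37.
Step 4: Bob computes s = A^b mod p = 18^7 mod 41 = 37.
Both sides agree: shared secret = 37.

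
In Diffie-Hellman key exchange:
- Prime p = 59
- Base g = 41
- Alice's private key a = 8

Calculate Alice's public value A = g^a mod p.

Step 1: A = g^a mod p = 41^8 mod 59.
  41^1 mod 59 = 41
  41^2 mod 59 = (41 * 41) mod 59 = 29
  41^3 mod 59 = (29 * 41) mod 59 = 9
  41^4 mod 59 = (9 * 41) mod 59 = 15
  41^5 mod 59 = (15 * 41) mod 59 = 25
  41^6 mod 59 = (25 * 41) mod 59 = 22
  41^7 mod 59 = (22 * 41) mod 59 = 17
  41^8 mod 59 = (17 * 41) mod 59 = 48
Result: A = 48.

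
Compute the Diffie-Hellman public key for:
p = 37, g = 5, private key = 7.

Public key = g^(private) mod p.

Step 1: A = g^a mod p = 5^7 mod 37.
  5^1 mod 37 = 5
  5^2 mod 37 = (5 * 5) mod 37 = 25
  5^3 mod 37 = (25 * 5) mod 37 = 14
  5^4 mod 37 = (14 * 5) mod 37 = 33
  5^5 mod 37 = (33 * 5) mod 37 = 17
  5^6 mod 37 = (17 * 5) mod 37 = 11
  5^7 mod 37 = (11 * 5) mod 37 = 18
Result: A = 18.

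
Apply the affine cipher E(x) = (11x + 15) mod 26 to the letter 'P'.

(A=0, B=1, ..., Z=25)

Step 1: Convert 'P' to number: x = 15.
Step 2: E(15) = (11 * 15 + 15) mod 26 = 180 mod 26 = 24.
Step 3: Convert 24 back to letter: Y.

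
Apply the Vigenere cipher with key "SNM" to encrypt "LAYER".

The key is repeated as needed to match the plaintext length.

Step 1: Repeat key to match plaintext length:
  Plaintext: LAYER
  Key:       SNMSN
Step 2: Encrypt each letter:
  L(11) + S(18) = (11+18) mod 26 = 3 = D
  A(0) + N(13) = (0+13) mod 26 = 13 = N
  Y(24) + M(12) = (24+12) mod 26 = 10 = K
  E(4) + S(18) = (4+18) mod 26 = 22 = W
  R(17) + N(13) = (17+13) mod 26 = 4 = E
Ciphertext: DNKWE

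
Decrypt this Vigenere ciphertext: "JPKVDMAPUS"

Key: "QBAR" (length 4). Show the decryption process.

Step 1: Key 'QBAR' has length 4. Extended key: QBARQBARQB
Step 2: Decrypt each position:
  J(9) - Q(16) = 19 = T
  P(15) - B(1) = 14 = O
  K(10) - A(0) = 10 = K
  V(21) - R(17) = 4 = E
  D(3) - Q(16) = 13 = N
  M(12) - B(1) = 11 = L
  A(0) - A(0) = 0 = A
  P(15) - R(17) = 24 = Y
  U(20) - Q(16) = 4 = E
  S(18) - B(1) = 17 = R
Plaintext: TOKENLAYER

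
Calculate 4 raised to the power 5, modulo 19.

Step 1: Compute 4^5 mod 19 step by step, reducing modulo 19 at each step.
  4^1 mod 19 = 4
  4^2 mod 19 = (4 * 4) mod 19 = 16
  4^3 mod 19 = (16 * 4) mod 19 = 7
  4^4 mod 19 = (7 * 4) mod 19 = 9
  4^5 mod 19 = (9 * 4) mod 19 = 17
Step 2: Result = 17.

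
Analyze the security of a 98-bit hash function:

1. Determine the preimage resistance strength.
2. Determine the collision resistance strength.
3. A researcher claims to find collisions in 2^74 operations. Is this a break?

Step 1: Preimage resistance requires brute-force of 2^98 operations.
Step 2: Collision resistance (birthday bound) = 2^(98/2) = 2^49.
Step 3: The claimed attack costs 2^74 operations.
Step 4: Since 2^74 >= 2^49, the claimed attack is no faster than the generic birthday attack, so this does not break collision resistance.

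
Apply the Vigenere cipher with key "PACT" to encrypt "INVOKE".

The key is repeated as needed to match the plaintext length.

Step 1: Repeat key to match plaintext length:
  Plaintext: INVOKE
  Key:       PACTPA
Step 2: Encrypt each letter:
  I(8) + P(15) = (8+15) mod 26 = 23 = X
  N(13) + A(0) = (13+0) mod 26 = 13 = N
  V(21) + C(2) = (21+2) mod 26 = 23 = X
  O(14) + T(19) = (14+19) mod 26 = 7 = H
  K(10) + P(15) = (10+15) mod 26 = 25 = Z
  E(4) + A(0) = (4+0) mod 26 = 4 = E
Ciphertext: XNXHZE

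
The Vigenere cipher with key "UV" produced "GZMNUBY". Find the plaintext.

Step 1: Extend key: UVUVUVU
Step 2: Decrypt each letter (c - k) mod 26:
  G(6) - U(20) = (6-20) mod 26 = 12 = M
  Z(25) - V(21) = (25-21) mod 26 = 4 = E
  M(12) - U(20) = (12-20) mod 26 = 18 = S
  N(13) - V(21) = (13-21) mod 26 = 18 = S
  U(20) - U(20) = (20-20) mod 26 = 0 = A
  B(1) - V(21) = (1-21) mod 26 = 6 = G
  Y(24) - U(20) = (24-20) mod 26 = 4 = E
Plaintext: MESSAGE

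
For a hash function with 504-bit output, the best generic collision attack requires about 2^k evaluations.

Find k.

Step 1: The hash has a 504-bit output.
Step 2: Collision resistance means it should be infeasible to find any x != y with h(x) = h(y).
By the birthday bound, a generic collision search succeeds after about sqrt(2^504) = 2^(504/2) = 2^252 evaluations.
Step 3: Security level = 252 bits.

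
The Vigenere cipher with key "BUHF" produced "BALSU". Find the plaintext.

Step 1: Extend key: BUHFB
Step 2: Decrypt each letter (c - k) mod 26:
  B(1) - B(1) = (1-1) mod 26 = 0 = A
  A(0) - U(20) = (0-20) mod 26 = 6 = G
  L(11) - H(7) = (11-7) mod 26 = 4 = E
  S(18) - F(5) = (18-5) mod 26 = 13 = N
  U(20) - B(1) = (20-1) mod 26 = 19 = T
Plaintext: AGENT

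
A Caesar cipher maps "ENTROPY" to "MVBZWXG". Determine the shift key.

Step 1: Compare first letters: E (position 4) -> M (position 12).
Step 2: Shift = (12 - 4) mod 26 = 8.
The shift value is 8.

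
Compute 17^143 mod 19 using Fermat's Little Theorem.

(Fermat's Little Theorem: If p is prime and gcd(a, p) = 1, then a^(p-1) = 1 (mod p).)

Step 1: Since 19 is prime, by Fermat's Little Theorem: 17^18 = 1 (mod 19).
Step 2: Reduce exponent: 143 mod 18 = 17.
Step 3: So 17^143 = 17^17 (mod 19).
Step 4: 17^17 mod 19 = 9.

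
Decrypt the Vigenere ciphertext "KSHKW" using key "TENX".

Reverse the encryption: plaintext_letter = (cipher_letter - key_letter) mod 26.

Step 1: Extend key: TENXT
Step 2: Decrypt each letter (c - k) mod 26:
  K(10) - T(19) = (10-19) mod 26 = 17 = R
  S(18) - E(4) = (18-4) mod 26 = 14 = O
  H(7) - N(13) = (7-13) mod 26 = 20 = U
  K(10) - X(23) = (10-23) mod 26 = 13 = N
  W(22) - T(19) = (22-19) mod 26 = 3 = D
Plaintext: ROUND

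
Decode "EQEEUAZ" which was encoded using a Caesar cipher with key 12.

Step 1: Reverse the shift by subtracting 12 from each letter position.
  E (position 4) -> position (4-12) mod 26 = 18 -> S
  Q (position 16) -> position (16-12) mod 26 = 4 -> E
  E (position 4) -> position (4-12) mod 26 = 18 -> S
  E (position 4) -> position (4-12) mod 26 = 18 -> S
  U (position 20) -> position (20-12) mod 26 = 8 -> I
  A (position 0) -> position (0-12) mod 26 = 14 -> O
  Z (position 25) -> position (25-12) mod 26 = 13 -> N
Decrypted message: SESSION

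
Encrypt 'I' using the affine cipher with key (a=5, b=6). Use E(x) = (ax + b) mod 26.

Step 1: Convert 'I' to number: x = 8.
Step 2: E(8) = (5 * 8 + 6) mod 26 = 46 mod 26 = 20.
Step 3: Convert 20 back to letter: U.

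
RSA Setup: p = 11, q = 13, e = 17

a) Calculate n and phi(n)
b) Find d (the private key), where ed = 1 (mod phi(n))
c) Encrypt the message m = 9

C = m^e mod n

Step 1: n = 11 * 13 = 143.
Step 2: phi(n) = (11-1)(13-1) = 10 * 12 = 120.
Step 3: Find d = 17^(-1) mod 120 = 113.
  Verify: 17 * 113 = 1921 = 1 (mod 120).
Step 4: C = 9^17 mod 143 = 81.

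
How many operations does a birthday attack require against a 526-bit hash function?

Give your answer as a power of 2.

Step 1: The birthday paradox gives collision probability ~50% after sqrt(2^n) = 2^(n/2) hashes.
Step 2: For 526-bit output: 2^(526/2) = 2^263.
Step 3: Approximately 2^263 hash computations needed.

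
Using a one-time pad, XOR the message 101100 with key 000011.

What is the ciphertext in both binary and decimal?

Step 1: Write out the XOR operation bit by bit:
  Message: 101100
  Key:     000011
  XOR:     101111
Step 2: Convert to decimal: 101111 = 47.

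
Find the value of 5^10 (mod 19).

Step 1: Compute 5^10 mod 19 step by step, reducing modulo 19 at each step.
  5^1 mod 19 = 5
  5^2 mod 19 = (5 * 5) mod 19 = 6
  5^3 mod 19 = (6 * 5) mod 19 = 11
  5^4 mod 19 = (11 * 5) mod 19 = 17
  5^5 mod 19 = (17 * 5) mod 19 = 9
  5^6 mod 19 = (9 * 5) mod 19 = 7
  5^7 mod 19 = (7 * 5) mod 19 = 16
  5^8 mod 19 = (16 * 5) mod 19 = 4
  5^9 mod 19 = (4 * 5) mod 19 = 1
  5^10 mod 19 = (1 * 5) mod 19 = 5
Step 2: Result = 5.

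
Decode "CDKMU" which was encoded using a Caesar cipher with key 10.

Step 1: Reverse the shift by subtracting 10 from each letter position.
  C (position 2) -> position (2-10) mod 26 = 18 -> S
  D (position 3) -> position (3-10) mod 26 = 19 -> T
  K (position 10) -> position (10-10) mod 26 = 0 -> A
  M (position 12) -> position (12-10) mod 26 = 2 -> C
  U (position 20) -> position (20-10) mod 26 = 10 -> K
Decrypted message: STACK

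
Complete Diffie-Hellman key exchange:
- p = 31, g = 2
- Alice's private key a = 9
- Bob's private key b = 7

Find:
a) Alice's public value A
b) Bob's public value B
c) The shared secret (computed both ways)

Step 1: A = g^a mod p = 2^9 mod 31 = 16.
Step 2: B = g^b mod p = 2^7 mod 31 = 4.
Step 3: Alice computes s = B^a mod p = 4^9 mod 31 = 8.
Step 4: Bob computes s = A^b mod p = 16^7 mod 31 = 8.
Both sides agree: shared secret = 8.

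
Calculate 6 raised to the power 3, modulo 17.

Step 1: Compute 6^3 mod 17 step by step, reducing modulo 17 at each step.
  6^1 mod 17 = 6
  6^2 mod 17 = (6 * 6) mod 17 = 2
  6^3 mod 17 = (2 * 6) mod 17 = 12
Step 2: Result = 12.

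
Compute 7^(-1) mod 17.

Step 1: We need x such that 7 * x = 1 (mod 17).
Step 2: Using the extended Euclidean algorithm or trial:
  7 * 5 = 35 = 2 * 17 + 1.
Step 3: Since 35 mod 17 = 1, the inverse is x = 5.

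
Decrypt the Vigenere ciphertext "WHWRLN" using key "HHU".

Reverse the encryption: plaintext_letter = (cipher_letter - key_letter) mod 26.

Step 1: Extend key: HHUHHU
Step 2: Decrypt each letter (c - k) mod 26:
  W(22) - H(7) = (22-7) mod 26 = 15 = P
  H(7) - H(7) = (7-7) mod 26 = 0 = A
  W(22) - U(20) = (22-20) mod 26 = 2 = C
  R(17) - H(7) = (17-7) mod 26 = 10 = K
  L(11) - H(7) = (11-7) mod 26 = 4 = E
  N(13) - U(20) = (13-20) mod 26 = 19 = T
Plaintext: PACKET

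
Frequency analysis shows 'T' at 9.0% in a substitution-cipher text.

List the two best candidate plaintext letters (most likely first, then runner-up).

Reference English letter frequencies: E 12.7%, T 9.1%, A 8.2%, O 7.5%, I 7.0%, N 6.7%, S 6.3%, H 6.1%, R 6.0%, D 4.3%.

Step 1: Observed frequency of 'T' is 9.0%.
Step 2: Compute distances to each reference frequency and sort:
  T (9.1%): difference = 0.1% <-- BEST
  A (8.2%): difference = 0.8% <-- RUNNER-UP
  O (7.5%): difference = 1.5%
  I (7.0%): difference = 2.0%
  N (6.7%): difference = 2.3%
Step 3: Most likely is 'T' (9.1%, diff 0.1%); second most likely is 'A' (8.2%, diff 0.8%).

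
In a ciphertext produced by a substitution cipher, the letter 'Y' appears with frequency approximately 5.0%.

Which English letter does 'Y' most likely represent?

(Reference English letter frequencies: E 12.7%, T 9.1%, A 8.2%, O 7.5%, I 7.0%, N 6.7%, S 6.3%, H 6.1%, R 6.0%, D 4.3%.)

Step 1: The observed frequency is 5.0%.
Step 2: Compare with English frequencies:
  E: 12.7% (difference: 7.7%)
  T: 9.1% (difference: 4.1%)
  A: 8.2% (difference: 3.2%)
  O: 7.5% (difference: 2.5%)
  I: 7.0% (difference: 2.0%)
  N: 6.7% (difference: 1.7%)
  S: 6.3% (difference: 1.3%)
  H: 6.1% (difference: 1.1%)
  R: 6.0% (difference: 1.0%)
  D: 4.3% (difference: 0.7%) <-- closest
Step 3: 'Y' most likely represents 'D' (frequency 4.3%).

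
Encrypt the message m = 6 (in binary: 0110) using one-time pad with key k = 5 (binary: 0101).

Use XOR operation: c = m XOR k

Step 1: Write out the XOR operation bit by bit:
  Message: 0110
  Key:     0101
  XOR:     0011
Step 2: Convert to decimal: 0011 = 3.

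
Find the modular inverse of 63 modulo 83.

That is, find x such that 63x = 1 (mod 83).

Step 1: We need x such that 63 * x = 1 (mod 83).
Step 2: Using the extended Euclidean algorithm or trial:
  63 * 29 = 1827 = 22 * 83 + 1.
Step 3: Since 1827 mod 83 = 1, the inverse is x = 29.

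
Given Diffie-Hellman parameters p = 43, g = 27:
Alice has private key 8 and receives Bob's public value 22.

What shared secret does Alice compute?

Step 1: s = B^a mod p = 22^8 mod 43.
  22^1 mod 43 = 22
  22^2 mod 43 = (22 * 22) mod 43 = 11
  22^3 mod 43 = (11 * 22) mod 43 = 27
  22^4 mod 43 = (27 * 22) mod 43 = 35
  22^5 mod 43 = (35 * 22) mod 43 = 39
  22^6 mod 43 = (39 * 22) mod 43 = 41
  22^7 mod 43 = (41 * 22) mod 43 = 42
  22^8 mod 43 = (42 * 22) mod 43 = 21
Result: shared secret = 21.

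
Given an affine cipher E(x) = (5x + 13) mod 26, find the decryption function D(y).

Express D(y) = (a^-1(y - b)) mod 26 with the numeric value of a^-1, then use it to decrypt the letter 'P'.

Step 1: Find a^-1, the modular inverse of 5 mod 26.
Step 2: We need 5 * a^-1 = 1 (mod 26).
Step 3: 5 * 21 = 105 = 4 * 26 + 1, so a^-1 = 21.
Step 4: D(y) = 21(y - 13) mod 26.
Step 5: Apply to 'P' (y = 15): D(15) = 21 * (15 - 13) mod 26 = 21 * 2 mod 26 = 16 -> 'Q'.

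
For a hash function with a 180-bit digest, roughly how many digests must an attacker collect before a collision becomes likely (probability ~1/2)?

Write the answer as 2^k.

Step 1: The birthday paradox gives collision probability ~50% after sqrt(2^n) = 2^(n/2) hashes.
Step 2: For 180-bit output: 2^(180/2) = 2^90.
Step 3: Approximately 2^90 hash computations needed.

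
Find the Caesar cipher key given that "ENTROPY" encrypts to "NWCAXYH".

Step 1: Compare first letters: E (position 4) -> N (position 13).
Step 2: Shift = (13 - 4) mod 26 = 9.
The shift value is 9.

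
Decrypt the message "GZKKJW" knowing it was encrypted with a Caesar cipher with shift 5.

Step 1: Reverse the shift by subtracting 5 from each letter position.
  G (position 6) -> position (6-5) mod 26 = 1 -> B
  Z (position 25) -> position (25-5) mod 26 = 20 -> U
  K (position 10) -> position (10-5) mod 26 = 5 -> F
  K (position 10) -> position (10-5) mod 26 = 5 -> F
  J (position 9) -> position (9-5) mod 26 = 4 -> E
  W (position 22) -> position (22-5) mod 26 = 17 -> R
Decrypted message: BUFFER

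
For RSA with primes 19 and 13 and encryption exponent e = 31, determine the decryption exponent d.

Step 1: n = 19 * 13 = 247.
Step 2: phi(n) = 18 * 12 = 216.
Step 3: Find d such that 31 * d = 1 (mod 216).
Step 4: d = 31^(-1) mod 216 = 7.
Verification: 31 * 7 = 217 = 1 * 216 + 1.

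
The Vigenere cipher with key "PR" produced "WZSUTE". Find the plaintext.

Step 1: Extend key: PRPRPR
Step 2: Decrypt each letter (c - k) mod 26:
  W(22) - P(15) = (22-15) mod 26 = 7 = H
  Z(25) - R(17) = (25-17) mod 26 = 8 = I
  S(18) - P(15) = (18-15) mod 26 = 3 = D
  U(20) - R(17) = (20-17) mod 26 = 3 = D
  T(19) - P(15) = (19-15) mod 26 = 4 = E
  E(4) - R(17) = (4-17) mod 26 = 13 = N
Plaintext: HIDDEN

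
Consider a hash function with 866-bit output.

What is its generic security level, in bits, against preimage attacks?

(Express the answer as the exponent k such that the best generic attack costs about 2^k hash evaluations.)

Step 1: The hash has a 866-bit output.
Step 2: Preimage resistance means: given a digest h(x), it should be infeasible to find any input that hashes to it.
With a 866-bit output there are 2^866 possible digests, so a generic brute-force preimage search costs about 2^866 evaluations.
Step 3: Security level = 866 bits.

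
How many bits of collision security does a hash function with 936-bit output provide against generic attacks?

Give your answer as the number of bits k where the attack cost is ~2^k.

Step 1: The hash has a 936-bit output.
Step 2: Collision resistance means it should be infeasible to find any x != y with h(x) = h(y).
By the birthday bound, a generic collision search succeeds after about sqrt(2^936) = 2^(936/2) = 2^468 evaluations.
Step 3: Security level = 468 bits.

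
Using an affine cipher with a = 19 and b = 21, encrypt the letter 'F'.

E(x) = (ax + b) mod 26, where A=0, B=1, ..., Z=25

Step 1: Convert 'F' to number: x = 5.
Step 2: E(5) = (19 * 5 + 21) mod 26 = 116 mod 26 = 12.
Step 3: Convert 12 back to letter: M.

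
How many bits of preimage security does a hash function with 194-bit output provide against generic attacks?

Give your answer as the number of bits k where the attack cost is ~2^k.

Step 1: The hash has a 194-bit output.
Step 2: Preimage resistance means: given a digest h(x), it should be infeasible to find any input that hashes to it.
With a 194-bit output there are 2^194 possible digests, so a generic brute-force preimage search costs about 2^194 evaluations.
Step 3: Security level = 194 bits.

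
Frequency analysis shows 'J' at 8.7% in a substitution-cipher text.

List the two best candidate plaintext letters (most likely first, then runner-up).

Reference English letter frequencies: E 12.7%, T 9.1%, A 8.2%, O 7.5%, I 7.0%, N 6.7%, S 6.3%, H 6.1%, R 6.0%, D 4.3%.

Step 1: Observed frequency of 'J' is 8.7%.
Step 2: Compute distances to each reference frequency and sort:
  T (9.1%): difference = 0.4% <-- BEST
  A (8.2%): difference = 0.5% <-- RUNNER-UP
  O (7.5%): difference = 1.2%
  I (7.0%): difference = 1.7%
  N (6.7%): difference = 2.0%
Step 3: Most likely is 'T' (9.1%, diff 0.4%); second most likely is 'A' (8.2%, diff 0.5%).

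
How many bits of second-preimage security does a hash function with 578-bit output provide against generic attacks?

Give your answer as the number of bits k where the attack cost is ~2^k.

Step 1: The hash has a 578-bit output.
Step 2: Second-preimage resistance means: given a specific input x, it should be infeasible to find a different y with h(y) = h(x).
With a 578-bit output, a generic search for a second preimage costs about 2^578 evaluations (each trial matches the fixed target with probability 2^-578).
Step 3: Security level = 578 bits.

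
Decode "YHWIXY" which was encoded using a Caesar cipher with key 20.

Step 1: Reverse the shift by subtracting 20 from each letter position.
  Y (position 24) -> position (24-20) mod 26 = 4 -> E
  H (position 7) -> position (7-20) mod 26 = 13 -> N
  W (position 22) -> position (22-20) mod 26 = 2 -> C
  I (position 8) -> position (8-20) mod 26 = 14 -> O
  X (position 23) -> position (23-20) mod 26 = 3 -> D
  Y (position 24) -> position (24-20) mod 26 = 4 -> E
Decrypted message: ENCODE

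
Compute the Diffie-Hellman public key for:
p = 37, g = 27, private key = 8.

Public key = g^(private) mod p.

Step 1: A = g^a mod p = 27^8 mod 37.
  27^1 mod 37 = 27
  27^2 mod 37 = (27 * 27) mod 37 = 26
  27^3 mod 37 = (26 * 27) mod 37 = 36
  27^4 mod 37 = (36 * 27) mod 37 = 10
  27^5 mod 37 = (10 * 27) mod 37 = 11
  27^6 mod 37 = (11 * 27) mod 37 = 1
  27^7 mod 37 = (1 * 27) mod 37 = 27
  27^8 mod 37 = (27 * 27) mod 37 = 26
Result: A = 26.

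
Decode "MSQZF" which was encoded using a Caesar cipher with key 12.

Step 1: Reverse the shift by subtracting 12 from each letter position.
  M (position 12) -> position (12-12) mod 26 = 0 -> A
  S (position 18) -> position (18-12) mod 26 = 6 -> G
  Q (position 16) -> position (16-12) mod 26 = 4 -> E
  Z (position 25) -> position (25-12) mod 26 = 13 -> N
  F (position 5) -> position (5-12) mod 26 = 19 -> T
Decrypted message: AGENT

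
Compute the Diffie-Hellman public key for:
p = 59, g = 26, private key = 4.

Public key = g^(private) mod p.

Step 1: A = g^a mod p = 26^4 mod 59.
  26^1 mod 59 = 26
  26^2 mod 59 = (26 * 26) mod 59 = 27
  26^3 mod 59 = (27 * 26) mod 59 = 53
  26^4 mod 59 = (53 * 26) mod 59 = 21
Result: A = 21.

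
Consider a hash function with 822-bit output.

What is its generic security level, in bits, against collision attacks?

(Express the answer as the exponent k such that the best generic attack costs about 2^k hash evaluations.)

Step 1: The hash has a 822-bit output.
Step 2: Collision resistance means it should be infeasible to find any x != y with h(x) = h(y).
By the birthday bound, a generic collision search succeeds after about sqrt(2^822) = 2^(822/2) = 2^411 evaluations.
Step 3: Security level = 411 bits.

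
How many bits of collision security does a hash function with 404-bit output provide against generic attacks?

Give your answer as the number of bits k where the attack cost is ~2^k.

Step 1: The hash has a 404-bit output.
Step 2: Collision resistance means it should be infeasible to find any x != y with h(x) = h(y).
By the birthday bound, a generic collision search succeeds after about sqrt(2^404) = 2^(404/2) = 2^202 evaluations.
Step 3: Security level = 202 bits.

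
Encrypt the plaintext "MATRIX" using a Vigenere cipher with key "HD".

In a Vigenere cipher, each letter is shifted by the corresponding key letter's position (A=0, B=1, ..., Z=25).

Step 1: Repeat key to match plaintext length:
  Plaintext: MATRIX
  Key:       HDHDHD
Step 2: Encrypt each letter:
  M(12) + H(7) = (12+7) mod 26 = 19 = T
  A(0) + D(3) = (0+3) mod 26 = 3 = D
  T(19) + H(7) = (19+7) mod 26 = 0 = A
  R(17) + D(3) = (17+3) mod 26 = 20 = U
  I(8) + H(7) = (8+7) mod 26 = 15 = P
  X(23) + D(3) = (23+3) mod 26 = 0 = A
Ciphertext: TDAUPA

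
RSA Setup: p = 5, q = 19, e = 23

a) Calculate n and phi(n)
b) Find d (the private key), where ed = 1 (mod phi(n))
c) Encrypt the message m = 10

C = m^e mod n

Step 1: n = 5 * 19 = 95.
Step 2: phi(n) = (5-1)(19-1) = 4 * 18 = 72.
Step 3: Find d = 23^(-1) mod 72 = 47.
  Verify: 23 * 47 = 1081 = 1 (mod 72).
Step 4: C = 10^23 mod 95 = 60.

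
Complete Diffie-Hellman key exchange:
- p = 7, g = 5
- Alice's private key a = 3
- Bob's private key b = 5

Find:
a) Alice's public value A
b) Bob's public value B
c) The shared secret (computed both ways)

Step 1: A = g^a mod p = 5^3 mod 7 = 6.
Step 2: B = g^b mod p = 5^5 mod 7 = 3.
Step 3: Alice computes s = B^a mod p = 3^3 mod 7 = 6.
Step 4: Bob computes s = A^b mod p = 6^5 mod 7 = 6.
Both sides agree: shared secret = 6.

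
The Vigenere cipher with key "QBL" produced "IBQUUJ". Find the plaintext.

Step 1: Extend key: QBLQBL
Step 2: Decrypt each letter (c - k) mod 26:
  I(8) - Q(16) = (8-16) mod 26 = 18 = S
  B(1) - B(1) = (1-1) mod 26 = 0 = A
  Q(16) - L(11) = (16-11) mod 26 = 5 = F
  U(20) - Q(16) = (20-16) mod 26 = 4 = E
  U(20) - B(1) = (20-1) mod 26 = 19 = T
  J(9) - L(11) = (9-11) mod 26 = 24 = Y
Plaintext: SAFETY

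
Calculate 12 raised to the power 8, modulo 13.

Step 1: Compute 12^8 mod 13 step by step, reducing modulo 13 at each step.
  12^1 mod 13 = 12
  12^2 mod 13 = (12 * 12) mod 13 = 1
  12^3 mod 13 = (1 * 12) mod 13 = 12
  12^4 mod 13 = (12 * 12) mod 13 = 1
  12^5 mod 13 = (1 * 12) mod 13 = 12
  12^6 mod 13 = (12 * 12) mod 13 = 1
  12^7 mod 13 = (1 * 12) mod 13 = 12
  12^8 mod 13 = (12 * 12) mod 13 = 1
Step 2: Result = 1.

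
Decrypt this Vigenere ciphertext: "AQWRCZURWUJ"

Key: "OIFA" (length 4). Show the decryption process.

Step 1: Key 'OIFA' has length 4. Extended key: OIFAOIFAOIF
Step 2: Decrypt each position:
  A(0) - O(14) = 12 = M
  Q(16) - I(8) = 8 = I
  W(22) - F(5) = 17 = R
  R(17) - A(0) = 17 = R
  C(2) - O(14) = 14 = O
  Z(25) - I(8) = 17 = R
  U(20) - F(5) = 15 = P
  R(17) - A(0) = 17 = R
  W(22) - O(14) = 8 = I
  U(20) - I(8) = 12 = M
  J(9) - F(5) = 4 = E
Plaintext: MIRRORPRIME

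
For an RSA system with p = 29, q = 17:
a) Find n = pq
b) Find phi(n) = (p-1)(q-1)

Step 1: n = p * q = 29 * 17 = 493.
Step 2: phi(n) = (p-1)(q-1) = 28 * 16 = 448.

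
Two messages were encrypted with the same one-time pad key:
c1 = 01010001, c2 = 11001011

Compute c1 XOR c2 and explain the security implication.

Step 1: c1 XOR c2 = (m1 XOR k) XOR (m2 XOR k).
Step 2: By XOR associativity/commutativity: = m1 XOR m2 XOR k XOR k = m1 XOR m2.
Step 3: 01010001 XOR 11001011 = 10011010 = 154.
Step 4: The key cancels out! An attacker learns m1 XOR m2 = 154, revealing the relationship between plaintexts.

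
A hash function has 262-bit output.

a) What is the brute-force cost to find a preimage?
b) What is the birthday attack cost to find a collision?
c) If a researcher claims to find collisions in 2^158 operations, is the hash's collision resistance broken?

Step 1: Preimage resistance requires brute-force of 2^262 operations.
Step 2: Collision resistance (birthday bound) = 2^(262/2) = 2^131.
Step 3: The claimed attack costs 2^158 operations.
Step 4: Since 2^158 >= 2^131, the claimed attack is no faster than the generic birthday attack, so this does not break collision resistance.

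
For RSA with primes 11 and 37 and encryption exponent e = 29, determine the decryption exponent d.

Step 1: n = 11 * 37 = 407.
Step 2: phi(n) = 10 * 36 = 360.
Step 3: Find d such that 29 * d = 1 (mod 360).
Step 4: d = 29^(-1) mod 360 = 149.
Verification: 29 * 149 = 4321 = 12 * 360 + 1.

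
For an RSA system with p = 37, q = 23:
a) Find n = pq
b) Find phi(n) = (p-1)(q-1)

Step 1: n = p * q = 37 * 23 = 851.
Step 2: phi(n) = (p-1)(q-1) = 36 * 22 = 792.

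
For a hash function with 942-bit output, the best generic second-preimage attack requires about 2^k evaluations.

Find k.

Step 1: The hash has a 942-bit output.
Step 2: Second-preimage resistance means: given a specific input x, it should be infeasible to find a different y with h(y) = h(x).
With a 942-bit output, a generic search for a second preimage costs about 2^942 evaluations (each trial matches the fixed target with probability 2^-942).
Step 3: Security level = 942 bits.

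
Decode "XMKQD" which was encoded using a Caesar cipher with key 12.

Step 1: Reverse the shift by subtracting 12 from each letter position.
  X (position 23) -> position (23-12) mod 26 = 11 -> L
  M (position 12) -> position (12-12) mod 26 = 0 -> A
  K (position 10) -> position (10-12) mod 26 = 24 -> Y
  Q (position 16) -> position (16-12) mod 26 = 4 -> E
  D (position 3) -> position (3-12) mod 26 = 17 -> R
Decrypted message: LAYER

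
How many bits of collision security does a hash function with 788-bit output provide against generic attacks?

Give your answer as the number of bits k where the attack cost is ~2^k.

Step 1: The hash has a 788-bit output.
Step 2: Collision resistance means it should be infeasible to find any x != y with h(x) = h(y).
By the birthday bound, a generic collision search succeeds after about sqrt(2^788) = 2^(788/2) = 2^394 evaluations.
Step 3: Security level = 394 bits.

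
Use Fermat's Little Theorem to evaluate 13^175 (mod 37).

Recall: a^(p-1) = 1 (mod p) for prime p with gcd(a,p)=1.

Step 1: Since 37 is prime, by Fermat's Little Theorem: 13^36 = 1 (mod 37).
Step 2: Reduce exponent: 175 mod 36 = 31.
Step 3: So 13^175 = 13^31 (mod 37).
Step 4: 13^31 mod 37 = 18.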